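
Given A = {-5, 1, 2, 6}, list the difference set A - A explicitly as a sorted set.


A - A = {a - a' : a, a' ∈ A}.
Compute a - a' for each ordered pair (a, a'):
a = -5: -5--5=0, -5-1=-6, -5-2=-7, -5-6=-11
a = 1: 1--5=6, 1-1=0, 1-2=-1, 1-6=-5
a = 2: 2--5=7, 2-1=1, 2-2=0, 2-6=-4
a = 6: 6--5=11, 6-1=5, 6-2=4, 6-6=0
Collecting distinct values (and noting 0 appears from a-a):
A - A = {-11, -7, -6, -5, -4, -1, 0, 1, 4, 5, 6, 7, 11}
|A - A| = 13

A - A = {-11, -7, -6, -5, -4, -1, 0, 1, 4, 5, 6, 7, 11}


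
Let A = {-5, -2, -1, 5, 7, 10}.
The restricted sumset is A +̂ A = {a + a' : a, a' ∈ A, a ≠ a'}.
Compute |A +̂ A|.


Restricted sumset: A +̂ A = {a + a' : a ∈ A, a' ∈ A, a ≠ a'}.
Equivalently, take A + A and drop any sum 2a that is achievable ONLY as a + a for a ∈ A (i.e. sums representable only with equal summands).
Enumerate pairs (a, a') with a < a' (symmetric, so each unordered pair gives one sum; this covers all a ≠ a'):
  -5 + -2 = -7
  -5 + -1 = -6
  -5 + 5 = 0
  -5 + 7 = 2
  -5 + 10 = 5
  -2 + -1 = -3
  -2 + 5 = 3
  -2 + 7 = 5
  -2 + 10 = 8
  -1 + 5 = 4
  -1 + 7 = 6
  -1 + 10 = 9
  5 + 7 = 12
  5 + 10 = 15
  7 + 10 = 17
Collected distinct sums: {-7, -6, -3, 0, 2, 3, 4, 5, 6, 8, 9, 12, 15, 17}
|A +̂ A| = 14
(Reference bound: |A +̂ A| ≥ 2|A| - 3 for |A| ≥ 2, with |A| = 6 giving ≥ 9.)

|A +̂ A| = 14


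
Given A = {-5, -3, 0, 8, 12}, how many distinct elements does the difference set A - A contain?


A - A = {a - a' : a, a' ∈ A}; |A| = 5.
Bounds: 2|A|-1 ≤ |A - A| ≤ |A|² - |A| + 1, i.e. 9 ≤ |A - A| ≤ 21.
Note: 0 ∈ A - A always (from a - a). The set is symmetric: if d ∈ A - A then -d ∈ A - A.
Enumerate nonzero differences d = a - a' with a > a' (then include -d):
Positive differences: {2, 3, 4, 5, 8, 11, 12, 13, 15, 17}
Full difference set: {0} ∪ (positive diffs) ∪ (negative diffs).
|A - A| = 1 + 2·10 = 21 (matches direct enumeration: 21).

|A - A| = 21


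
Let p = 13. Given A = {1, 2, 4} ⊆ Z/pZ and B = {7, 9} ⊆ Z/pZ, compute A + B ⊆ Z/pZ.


Work in Z/13Z: reduce every sum a + b modulo 13.
Enumerate all 6 pairs:
a = 1: 1+7=8, 1+9=10
a = 2: 2+7=9, 2+9=11
a = 4: 4+7=11, 4+9=0
Distinct residues collected: {0, 8, 9, 10, 11}
|A + B| = 5 (out of 13 total residues).

A + B = {0, 8, 9, 10, 11}


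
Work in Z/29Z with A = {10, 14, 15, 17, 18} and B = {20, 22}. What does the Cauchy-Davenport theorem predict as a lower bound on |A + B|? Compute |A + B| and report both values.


Cauchy-Davenport: |A + B| ≥ min(p, |A| + |B| - 1) for A, B nonempty in Z/pZ.
|A| = 5, |B| = 2, p = 29.
CD lower bound = min(29, 5 + 2 - 1) = min(29, 6) = 6.
Compute A + B mod 29 directly:
a = 10: 10+20=1, 10+22=3
a = 14: 14+20=5, 14+22=7
a = 15: 15+20=6, 15+22=8
a = 17: 17+20=8, 17+22=10
a = 18: 18+20=9, 18+22=11
A + B = {1, 3, 5, 6, 7, 8, 9, 10, 11}, so |A + B| = 9.
Verify: 9 ≥ 6? Yes ✓.

CD lower bound = 6, actual |A + B| = 9.


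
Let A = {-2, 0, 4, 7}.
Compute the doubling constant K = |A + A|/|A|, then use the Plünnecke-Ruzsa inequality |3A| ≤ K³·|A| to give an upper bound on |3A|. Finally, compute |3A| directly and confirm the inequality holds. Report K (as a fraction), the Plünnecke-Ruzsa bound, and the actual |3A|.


|A| = 4.
Step 1: Compute A + A by enumerating all 16 pairs.
A + A = {-4, -2, 0, 2, 4, 5, 7, 8, 11, 14}, so |A + A| = 10.
Step 2: Doubling constant K = |A + A|/|A| = 10/4 = 10/4 ≈ 2.5000.
Step 3: Plünnecke-Ruzsa gives |3A| ≤ K³·|A| = (2.5000)³ · 4 ≈ 62.5000.
Step 4: Compute 3A = A + A + A directly by enumerating all triples (a,b,c) ∈ A³; |3A| = 18.
Step 5: Check 18 ≤ 62.5000? Yes ✓.

K = 10/4, Plünnecke-Ruzsa bound K³|A| ≈ 62.5000, |3A| = 18, inequality holds.


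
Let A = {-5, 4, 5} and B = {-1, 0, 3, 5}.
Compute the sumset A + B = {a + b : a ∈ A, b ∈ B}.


A + B = {a + b : a ∈ A, b ∈ B}.
Enumerate all |A|·|B| = 3·4 = 12 pairs (a, b) and collect distinct sums.
a = -5: -5+-1=-6, -5+0=-5, -5+3=-2, -5+5=0
a = 4: 4+-1=3, 4+0=4, 4+3=7, 4+5=9
a = 5: 5+-1=4, 5+0=5, 5+3=8, 5+5=10
Collecting distinct sums: A + B = {-6, -5, -2, 0, 3, 4, 5, 7, 8, 9, 10}
|A + B| = 11

A + B = {-6, -5, -2, 0, 3, 4, 5, 7, 8, 9, 10}


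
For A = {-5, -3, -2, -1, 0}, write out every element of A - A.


A - A = {a - a' : a, a' ∈ A}.
Compute a - a' for each ordered pair (a, a'):
a = -5: -5--5=0, -5--3=-2, -5--2=-3, -5--1=-4, -5-0=-5
a = -3: -3--5=2, -3--3=0, -3--2=-1, -3--1=-2, -3-0=-3
a = -2: -2--5=3, -2--3=1, -2--2=0, -2--1=-1, -2-0=-2
a = -1: -1--5=4, -1--3=2, -1--2=1, -1--1=0, -1-0=-1
a = 0: 0--5=5, 0--3=3, 0--2=2, 0--1=1, 0-0=0
Collecting distinct values (and noting 0 appears from a-a):
A - A = {-5, -4, -3, -2, -1, 0, 1, 2, 3, 4, 5}
|A - A| = 11

A - A = {-5, -4, -3, -2, -1, 0, 1, 2, 3, 4, 5}


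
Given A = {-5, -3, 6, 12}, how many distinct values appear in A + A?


A + A = {a + a' : a, a' ∈ A}; |A| = 4.
General bounds: 2|A| - 1 ≤ |A + A| ≤ |A|(|A|+1)/2, i.e. 7 ≤ |A + A| ≤ 10.
Lower bound 2|A|-1 is attained iff A is an arithmetic progression.
Enumerate sums a + a' for a ≤ a' (symmetric, so this suffices):
a = -5: -5+-5=-10, -5+-3=-8, -5+6=1, -5+12=7
a = -3: -3+-3=-6, -3+6=3, -3+12=9
a = 6: 6+6=12, 6+12=18
a = 12: 12+12=24
Distinct sums: {-10, -8, -6, 1, 3, 7, 9, 12, 18, 24}
|A + A| = 10

|A + A| = 10


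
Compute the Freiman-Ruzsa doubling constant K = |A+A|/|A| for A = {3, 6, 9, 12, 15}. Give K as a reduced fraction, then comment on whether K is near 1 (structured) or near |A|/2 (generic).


|A| = 5.
Compute A + A by enumerating all 25 pairs.
A + A = {6, 9, 12, 15, 18, 21, 24, 27, 30}, so |A + A| = 9.
K = |A + A| / |A| = 9/5 (already in lowest terms) ≈ 1.8000.
Reference: AP of size 5 gives K = 9/5 ≈ 1.8000; a fully generic set of size 5 gives K ≈ 3.0000.

|A| = 5, |A + A| = 9, K = 9/5.


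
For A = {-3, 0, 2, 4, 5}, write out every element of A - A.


A - A = {a - a' : a, a' ∈ A}.
Compute a - a' for each ordered pair (a, a'):
a = -3: -3--3=0, -3-0=-3, -3-2=-5, -3-4=-7, -3-5=-8
a = 0: 0--3=3, 0-0=0, 0-2=-2, 0-4=-4, 0-5=-5
a = 2: 2--3=5, 2-0=2, 2-2=0, 2-4=-2, 2-5=-3
a = 4: 4--3=7, 4-0=4, 4-2=2, 4-4=0, 4-5=-1
a = 5: 5--3=8, 5-0=5, 5-2=3, 5-4=1, 5-5=0
Collecting distinct values (and noting 0 appears from a-a):
A - A = {-8, -7, -5, -4, -3, -2, -1, 0, 1, 2, 3, 4, 5, 7, 8}
|A - A| = 15

A - A = {-8, -7, -5, -4, -3, -2, -1, 0, 1, 2, 3, 4, 5, 7, 8}


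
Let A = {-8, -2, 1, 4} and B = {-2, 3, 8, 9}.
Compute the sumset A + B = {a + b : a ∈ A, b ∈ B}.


A + B = {a + b : a ∈ A, b ∈ B}.
Enumerate all |A|·|B| = 4·4 = 16 pairs (a, b) and collect distinct sums.
a = -8: -8+-2=-10, -8+3=-5, -8+8=0, -8+9=1
a = -2: -2+-2=-4, -2+3=1, -2+8=6, -2+9=7
a = 1: 1+-2=-1, 1+3=4, 1+8=9, 1+9=10
a = 4: 4+-2=2, 4+3=7, 4+8=12, 4+9=13
Collecting distinct sums: A + B = {-10, -5, -4, -1, 0, 1, 2, 4, 6, 7, 9, 10, 12, 13}
|A + B| = 14

A + B = {-10, -5, -4, -1, 0, 1, 2, 4, 6, 7, 9, 10, 12, 13}


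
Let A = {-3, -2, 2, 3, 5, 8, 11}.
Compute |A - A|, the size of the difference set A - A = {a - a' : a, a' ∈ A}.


A - A = {a - a' : a, a' ∈ A}; |A| = 7.
Bounds: 2|A|-1 ≤ |A - A| ≤ |A|² - |A| + 1, i.e. 13 ≤ |A - A| ≤ 43.
Note: 0 ∈ A - A always (from a - a). The set is symmetric: if d ∈ A - A then -d ∈ A - A.
Enumerate nonzero differences d = a - a' with a > a' (then include -d):
Positive differences: {1, 2, 3, 4, 5, 6, 7, 8, 9, 10, 11, 13, 14}
Full difference set: {0} ∪ (positive diffs) ∪ (negative diffs).
|A - A| = 1 + 2·13 = 27 (matches direct enumeration: 27).

|A - A| = 27


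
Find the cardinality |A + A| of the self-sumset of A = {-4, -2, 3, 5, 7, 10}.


A + A = {a + a' : a, a' ∈ A}; |A| = 6.
General bounds: 2|A| - 1 ≤ |A + A| ≤ |A|(|A|+1)/2, i.e. 11 ≤ |A + A| ≤ 21.
Lower bound 2|A|-1 is attained iff A is an arithmetic progression.
Enumerate sums a + a' for a ≤ a' (symmetric, so this suffices):
a = -4: -4+-4=-8, -4+-2=-6, -4+3=-1, -4+5=1, -4+7=3, -4+10=6
a = -2: -2+-2=-4, -2+3=1, -2+5=3, -2+7=5, -2+10=8
a = 3: 3+3=6, 3+5=8, 3+7=10, 3+10=13
a = 5: 5+5=10, 5+7=12, 5+10=15
a = 7: 7+7=14, 7+10=17
a = 10: 10+10=20
Distinct sums: {-8, -6, -4, -1, 1, 3, 5, 6, 8, 10, 12, 13, 14, 15, 17, 20}
|A + A| = 16

|A + A| = 16


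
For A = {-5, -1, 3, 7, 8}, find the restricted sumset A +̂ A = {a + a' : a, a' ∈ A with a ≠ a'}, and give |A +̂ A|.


Restricted sumset: A +̂ A = {a + a' : a ∈ A, a' ∈ A, a ≠ a'}.
Equivalently, take A + A and drop any sum 2a that is achievable ONLY as a + a for a ∈ A (i.e. sums representable only with equal summands).
Enumerate pairs (a, a') with a < a' (symmetric, so each unordered pair gives one sum; this covers all a ≠ a'):
  -5 + -1 = -6
  -5 + 3 = -2
  -5 + 7 = 2
  -5 + 8 = 3
  -1 + 3 = 2
  -1 + 7 = 6
  -1 + 8 = 7
  3 + 7 = 10
  3 + 8 = 11
  7 + 8 = 15
Collected distinct sums: {-6, -2, 2, 3, 6, 7, 10, 11, 15}
|A +̂ A| = 9
(Reference bound: |A +̂ A| ≥ 2|A| - 3 for |A| ≥ 2, with |A| = 5 giving ≥ 7.)

|A +̂ A| = 9


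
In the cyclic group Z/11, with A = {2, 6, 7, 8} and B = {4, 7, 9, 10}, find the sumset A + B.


Work in Z/11Z: reduce every sum a + b modulo 11.
Enumerate all 16 pairs:
a = 2: 2+4=6, 2+7=9, 2+9=0, 2+10=1
a = 6: 6+4=10, 6+7=2, 6+9=4, 6+10=5
a = 7: 7+4=0, 7+7=3, 7+9=5, 7+10=6
a = 8: 8+4=1, 8+7=4, 8+9=6, 8+10=7
Distinct residues collected: {0, 1, 2, 3, 4, 5, 6, 7, 9, 10}
|A + B| = 10 (out of 11 total residues).

A + B = {0, 1, 2, 3, 4, 5, 6, 7, 9, 10}


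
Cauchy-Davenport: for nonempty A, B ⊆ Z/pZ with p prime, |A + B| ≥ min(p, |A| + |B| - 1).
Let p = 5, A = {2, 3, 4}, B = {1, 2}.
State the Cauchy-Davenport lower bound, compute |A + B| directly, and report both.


Cauchy-Davenport: |A + B| ≥ min(p, |A| + |B| - 1) for A, B nonempty in Z/pZ.
|A| = 3, |B| = 2, p = 5.
CD lower bound = min(5, 3 + 2 - 1) = min(5, 4) = 4.
Compute A + B mod 5 directly:
a = 2: 2+1=3, 2+2=4
a = 3: 3+1=4, 3+2=0
a = 4: 4+1=0, 4+2=1
A + B = {0, 1, 3, 4}, so |A + B| = 4.
Verify: 4 ≥ 4? Yes ✓.

CD lower bound = 4, actual |A + B| = 4.


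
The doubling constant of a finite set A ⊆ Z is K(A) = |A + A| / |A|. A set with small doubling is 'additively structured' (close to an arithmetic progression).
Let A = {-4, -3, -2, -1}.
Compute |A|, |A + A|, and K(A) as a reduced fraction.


|A| = 4.
Compute A + A by enumerating all 16 pairs.
A + A = {-8, -7, -6, -5, -4, -3, -2}, so |A + A| = 7.
K = |A + A| / |A| = 7/4 (already in lowest terms) ≈ 1.7500.
Reference: AP of size 4 gives K = 7/4 ≈ 1.7500; a fully generic set of size 4 gives K ≈ 2.5000.

|A| = 4, |A + A| = 7, K = 7/4.


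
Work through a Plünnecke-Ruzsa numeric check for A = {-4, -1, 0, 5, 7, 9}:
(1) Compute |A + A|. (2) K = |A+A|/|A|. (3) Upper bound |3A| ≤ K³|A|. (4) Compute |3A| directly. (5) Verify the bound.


|A| = 6.
Step 1: Compute A + A by enumerating all 36 pairs.
A + A = {-8, -5, -4, -2, -1, 0, 1, 3, 4, 5, 6, 7, 8, 9, 10, 12, 14, 16, 18}, so |A + A| = 19.
Step 2: Doubling constant K = |A + A|/|A| = 19/6 = 19/6 ≈ 3.1667.
Step 3: Plünnecke-Ruzsa gives |3A| ≤ K³·|A| = (3.1667)³ · 6 ≈ 190.5278.
Step 4: Compute 3A = A + A + A directly by enumerating all triples (a,b,c) ∈ A³; |3A| = 33.
Step 5: Check 33 ≤ 190.5278? Yes ✓.

K = 19/6, Plünnecke-Ruzsa bound K³|A| ≈ 190.5278, |3A| = 33, inequality holds.


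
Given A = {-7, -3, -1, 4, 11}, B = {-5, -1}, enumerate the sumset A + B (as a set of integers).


A + B = {a + b : a ∈ A, b ∈ B}.
Enumerate all |A|·|B| = 5·2 = 10 pairs (a, b) and collect distinct sums.
a = -7: -7+-5=-12, -7+-1=-8
a = -3: -3+-5=-8, -3+-1=-4
a = -1: -1+-5=-6, -1+-1=-2
a = 4: 4+-5=-1, 4+-1=3
a = 11: 11+-5=6, 11+-1=10
Collecting distinct sums: A + B = {-12, -8, -6, -4, -2, -1, 3, 6, 10}
|A + B| = 9

A + B = {-12, -8, -6, -4, -2, -1, 3, 6, 10}


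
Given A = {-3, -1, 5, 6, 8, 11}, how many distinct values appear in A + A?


A + A = {a + a' : a, a' ∈ A}; |A| = 6.
General bounds: 2|A| - 1 ≤ |A + A| ≤ |A|(|A|+1)/2, i.e. 11 ≤ |A + A| ≤ 21.
Lower bound 2|A|-1 is attained iff A is an arithmetic progression.
Enumerate sums a + a' for a ≤ a' (symmetric, so this suffices):
a = -3: -3+-3=-6, -3+-1=-4, -3+5=2, -3+6=3, -3+8=5, -3+11=8
a = -1: -1+-1=-2, -1+5=4, -1+6=5, -1+8=7, -1+11=10
a = 5: 5+5=10, 5+6=11, 5+8=13, 5+11=16
a = 6: 6+6=12, 6+8=14, 6+11=17
a = 8: 8+8=16, 8+11=19
a = 11: 11+11=22
Distinct sums: {-6, -4, -2, 2, 3, 4, 5, 7, 8, 10, 11, 12, 13, 14, 16, 17, 19, 22}
|A + A| = 18

|A + A| = 18


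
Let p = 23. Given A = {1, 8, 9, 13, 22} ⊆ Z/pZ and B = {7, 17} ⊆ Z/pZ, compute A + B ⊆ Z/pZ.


Work in Z/23Z: reduce every sum a + b modulo 23.
Enumerate all 10 pairs:
a = 1: 1+7=8, 1+17=18
a = 8: 8+7=15, 8+17=2
a = 9: 9+7=16, 9+17=3
a = 13: 13+7=20, 13+17=7
a = 22: 22+7=6, 22+17=16
Distinct residues collected: {2, 3, 6, 7, 8, 15, 16, 18, 20}
|A + B| = 9 (out of 23 total residues).

A + B = {2, 3, 6, 7, 8, 15, 16, 18, 20}


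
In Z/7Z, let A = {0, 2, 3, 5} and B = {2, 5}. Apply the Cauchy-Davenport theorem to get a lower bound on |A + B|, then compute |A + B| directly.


Cauchy-Davenport: |A + B| ≥ min(p, |A| + |B| - 1) for A, B nonempty in Z/pZ.
|A| = 4, |B| = 2, p = 7.
CD lower bound = min(7, 4 + 2 - 1) = min(7, 5) = 5.
Compute A + B mod 7 directly:
a = 0: 0+2=2, 0+5=5
a = 2: 2+2=4, 2+5=0
a = 3: 3+2=5, 3+5=1
a = 5: 5+2=0, 5+5=3
A + B = {0, 1, 2, 3, 4, 5}, so |A + B| = 6.
Verify: 6 ≥ 5? Yes ✓.

CD lower bound = 5, actual |A + B| = 6.


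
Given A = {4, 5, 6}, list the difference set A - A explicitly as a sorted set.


A - A = {a - a' : a, a' ∈ A}.
Compute a - a' for each ordered pair (a, a'):
a = 4: 4-4=0, 4-5=-1, 4-6=-2
a = 5: 5-4=1, 5-5=0, 5-6=-1
a = 6: 6-4=2, 6-5=1, 6-6=0
Collecting distinct values (and noting 0 appears from a-a):
A - A = {-2, -1, 0, 1, 2}
|A - A| = 5

A - A = {-2, -1, 0, 1, 2}


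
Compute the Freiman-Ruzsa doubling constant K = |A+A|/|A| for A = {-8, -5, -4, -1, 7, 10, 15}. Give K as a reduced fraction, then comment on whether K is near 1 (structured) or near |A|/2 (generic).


|A| = 7.
Compute A + A by enumerating all 49 pairs.
A + A = {-16, -13, -12, -10, -9, -8, -6, -5, -2, -1, 2, 3, 5, 6, 7, 9, 10, 11, 14, 17, 20, 22, 25, 30}, so |A + A| = 24.
K = |A + A| / |A| = 24/7 (already in lowest terms) ≈ 3.4286.
Reference: AP of size 7 gives K = 13/7 ≈ 1.8571; a fully generic set of size 7 gives K ≈ 4.0000.

|A| = 7, |A + A| = 24, K = 24/7.


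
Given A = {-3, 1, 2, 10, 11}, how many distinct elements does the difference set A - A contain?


A - A = {a - a' : a, a' ∈ A}; |A| = 5.
Bounds: 2|A|-1 ≤ |A - A| ≤ |A|² - |A| + 1, i.e. 9 ≤ |A - A| ≤ 21.
Note: 0 ∈ A - A always (from a - a). The set is symmetric: if d ∈ A - A then -d ∈ A - A.
Enumerate nonzero differences d = a - a' with a > a' (then include -d):
Positive differences: {1, 4, 5, 8, 9, 10, 13, 14}
Full difference set: {0} ∪ (positive diffs) ∪ (negative diffs).
|A - A| = 1 + 2·8 = 17 (matches direct enumeration: 17).

|A - A| = 17


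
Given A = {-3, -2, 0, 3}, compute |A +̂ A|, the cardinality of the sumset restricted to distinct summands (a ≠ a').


Restricted sumset: A +̂ A = {a + a' : a ∈ A, a' ∈ A, a ≠ a'}.
Equivalently, take A + A and drop any sum 2a that is achievable ONLY as a + a for a ∈ A (i.e. sums representable only with equal summands).
Enumerate pairs (a, a') with a < a' (symmetric, so each unordered pair gives one sum; this covers all a ≠ a'):
  -3 + -2 = -5
  -3 + 0 = -3
  -3 + 3 = 0
  -2 + 0 = -2
  -2 + 3 = 1
  0 + 3 = 3
Collected distinct sums: {-5, -3, -2, 0, 1, 3}
|A +̂ A| = 6
(Reference bound: |A +̂ A| ≥ 2|A| - 3 for |A| ≥ 2, with |A| = 4 giving ≥ 5.)

|A +̂ A| = 6


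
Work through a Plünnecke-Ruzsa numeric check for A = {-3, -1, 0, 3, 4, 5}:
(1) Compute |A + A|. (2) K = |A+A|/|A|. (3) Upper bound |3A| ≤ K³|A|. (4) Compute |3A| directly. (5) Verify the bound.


|A| = 6.
Step 1: Compute A + A by enumerating all 36 pairs.
A + A = {-6, -4, -3, -2, -1, 0, 1, 2, 3, 4, 5, 6, 7, 8, 9, 10}, so |A + A| = 16.
Step 2: Doubling constant K = |A + A|/|A| = 16/6 = 16/6 ≈ 2.6667.
Step 3: Plünnecke-Ruzsa gives |3A| ≤ K³·|A| = (2.6667)³ · 6 ≈ 113.7778.
Step 4: Compute 3A = A + A + A directly by enumerating all triples (a,b,c) ∈ A³; |3A| = 24.
Step 5: Check 24 ≤ 113.7778? Yes ✓.

K = 16/6, Plünnecke-Ruzsa bound K³|A| ≈ 113.7778, |3A| = 24, inequality holds.


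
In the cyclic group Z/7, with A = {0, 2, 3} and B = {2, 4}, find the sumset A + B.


Work in Z/7Z: reduce every sum a + b modulo 7.
Enumerate all 6 pairs:
a = 0: 0+2=2, 0+4=4
a = 2: 2+2=4, 2+4=6
a = 3: 3+2=5, 3+4=0
Distinct residues collected: {0, 2, 4, 5, 6}
|A + B| = 5 (out of 7 total residues).

A + B = {0, 2, 4, 5, 6}


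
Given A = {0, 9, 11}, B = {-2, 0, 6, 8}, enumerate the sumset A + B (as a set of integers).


A + B = {a + b : a ∈ A, b ∈ B}.
Enumerate all |A|·|B| = 3·4 = 12 pairs (a, b) and collect distinct sums.
a = 0: 0+-2=-2, 0+0=0, 0+6=6, 0+8=8
a = 9: 9+-2=7, 9+0=9, 9+6=15, 9+8=17
a = 11: 11+-2=9, 11+0=11, 11+6=17, 11+8=19
Collecting distinct sums: A + B = {-2, 0, 6, 7, 8, 9, 11, 15, 17, 19}
|A + B| = 10

A + B = {-2, 0, 6, 7, 8, 9, 11, 15, 17, 19}


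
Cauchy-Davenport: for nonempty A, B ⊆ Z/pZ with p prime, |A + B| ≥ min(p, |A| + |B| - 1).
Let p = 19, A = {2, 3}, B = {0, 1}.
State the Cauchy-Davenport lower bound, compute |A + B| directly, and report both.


Cauchy-Davenport: |A + B| ≥ min(p, |A| + |B| - 1) for A, B nonempty in Z/pZ.
|A| = 2, |B| = 2, p = 19.
CD lower bound = min(19, 2 + 2 - 1) = min(19, 3) = 3.
Compute A + B mod 19 directly:
a = 2: 2+0=2, 2+1=3
a = 3: 3+0=3, 3+1=4
A + B = {2, 3, 4}, so |A + B| = 3.
Verify: 3 ≥ 3? Yes ✓.

CD lower bound = 3, actual |A + B| = 3.


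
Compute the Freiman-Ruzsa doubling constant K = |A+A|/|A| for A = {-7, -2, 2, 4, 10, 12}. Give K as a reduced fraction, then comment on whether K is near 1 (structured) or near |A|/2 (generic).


|A| = 6.
Compute A + A by enumerating all 36 pairs.
A + A = {-14, -9, -5, -4, -3, 0, 2, 3, 4, 5, 6, 8, 10, 12, 14, 16, 20, 22, 24}, so |A + A| = 19.
K = |A + A| / |A| = 19/6 (already in lowest terms) ≈ 3.1667.
Reference: AP of size 6 gives K = 11/6 ≈ 1.8333; a fully generic set of size 6 gives K ≈ 3.5000.

|A| = 6, |A + A| = 19, K = 19/6.


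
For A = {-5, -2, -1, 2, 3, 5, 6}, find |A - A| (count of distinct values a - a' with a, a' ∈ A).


A - A = {a - a' : a, a' ∈ A}; |A| = 7.
Bounds: 2|A|-1 ≤ |A - A| ≤ |A|² - |A| + 1, i.e. 13 ≤ |A - A| ≤ 43.
Note: 0 ∈ A - A always (from a - a). The set is symmetric: if d ∈ A - A then -d ∈ A - A.
Enumerate nonzero differences d = a - a' with a > a' (then include -d):
Positive differences: {1, 2, 3, 4, 5, 6, 7, 8, 10, 11}
Full difference set: {0} ∪ (positive diffs) ∪ (negative diffs).
|A - A| = 1 + 2·10 = 21 (matches direct enumeration: 21).

|A - A| = 21


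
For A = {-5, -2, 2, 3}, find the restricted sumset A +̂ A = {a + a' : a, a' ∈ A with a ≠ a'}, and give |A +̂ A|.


Restricted sumset: A +̂ A = {a + a' : a ∈ A, a' ∈ A, a ≠ a'}.
Equivalently, take A + A and drop any sum 2a that is achievable ONLY as a + a for a ∈ A (i.e. sums representable only with equal summands).
Enumerate pairs (a, a') with a < a' (symmetric, so each unordered pair gives one sum; this covers all a ≠ a'):
  -5 + -2 = -7
  -5 + 2 = -3
  -5 + 3 = -2
  -2 + 2 = 0
  -2 + 3 = 1
  2 + 3 = 5
Collected distinct sums: {-7, -3, -2, 0, 1, 5}
|A +̂ A| = 6
(Reference bound: |A +̂ A| ≥ 2|A| - 3 for |A| ≥ 2, with |A| = 4 giving ≥ 5.)

|A +̂ A| = 6


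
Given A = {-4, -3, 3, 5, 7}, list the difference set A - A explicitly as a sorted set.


A - A = {a - a' : a, a' ∈ A}.
Compute a - a' for each ordered pair (a, a'):
a = -4: -4--4=0, -4--3=-1, -4-3=-7, -4-5=-9, -4-7=-11
a = -3: -3--4=1, -3--3=0, -3-3=-6, -3-5=-8, -3-7=-10
a = 3: 3--4=7, 3--3=6, 3-3=0, 3-5=-2, 3-7=-4
a = 5: 5--4=9, 5--3=8, 5-3=2, 5-5=0, 5-7=-2
a = 7: 7--4=11, 7--3=10, 7-3=4, 7-5=2, 7-7=0
Collecting distinct values (and noting 0 appears from a-a):
A - A = {-11, -10, -9, -8, -7, -6, -4, -2, -1, 0, 1, 2, 4, 6, 7, 8, 9, 10, 11}
|A - A| = 19

A - A = {-11, -10, -9, -8, -7, -6, -4, -2, -1, 0, 1, 2, 4, 6, 7, 8, 9, 10, 11}


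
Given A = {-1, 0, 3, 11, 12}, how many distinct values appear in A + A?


A + A = {a + a' : a, a' ∈ A}; |A| = 5.
General bounds: 2|A| - 1 ≤ |A + A| ≤ |A|(|A|+1)/2, i.e. 9 ≤ |A + A| ≤ 15.
Lower bound 2|A|-1 is attained iff A is an arithmetic progression.
Enumerate sums a + a' for a ≤ a' (symmetric, so this suffices):
a = -1: -1+-1=-2, -1+0=-1, -1+3=2, -1+11=10, -1+12=11
a = 0: 0+0=0, 0+3=3, 0+11=11, 0+12=12
a = 3: 3+3=6, 3+11=14, 3+12=15
a = 11: 11+11=22, 11+12=23
a = 12: 12+12=24
Distinct sums: {-2, -1, 0, 2, 3, 6, 10, 11, 12, 14, 15, 22, 23, 24}
|A + A| = 14

|A + A| = 14


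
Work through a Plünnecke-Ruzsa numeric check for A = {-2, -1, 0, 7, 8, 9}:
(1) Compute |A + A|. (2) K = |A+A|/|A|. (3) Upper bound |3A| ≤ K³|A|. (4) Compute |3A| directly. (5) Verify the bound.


|A| = 6.
Step 1: Compute A + A by enumerating all 36 pairs.
A + A = {-4, -3, -2, -1, 0, 5, 6, 7, 8, 9, 14, 15, 16, 17, 18}, so |A + A| = 15.
Step 2: Doubling constant K = |A + A|/|A| = 15/6 = 15/6 ≈ 2.5000.
Step 3: Plünnecke-Ruzsa gives |3A| ≤ K³·|A| = (2.5000)³ · 6 ≈ 93.7500.
Step 4: Compute 3A = A + A + A directly by enumerating all triples (a,b,c) ∈ A³; |3A| = 28.
Step 5: Check 28 ≤ 93.7500? Yes ✓.

K = 15/6, Plünnecke-Ruzsa bound K³|A| ≈ 93.7500, |3A| = 28, inequality holds.


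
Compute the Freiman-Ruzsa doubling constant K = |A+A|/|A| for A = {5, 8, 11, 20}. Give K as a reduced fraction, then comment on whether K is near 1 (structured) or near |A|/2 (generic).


|A| = 4.
Compute A + A by enumerating all 16 pairs.
A + A = {10, 13, 16, 19, 22, 25, 28, 31, 40}, so |A + A| = 9.
K = |A + A| / |A| = 9/4 (already in lowest terms) ≈ 2.2500.
Reference: AP of size 4 gives K = 7/4 ≈ 1.7500; a fully generic set of size 4 gives K ≈ 2.5000.

|A| = 4, |A + A| = 9, K = 9/4.


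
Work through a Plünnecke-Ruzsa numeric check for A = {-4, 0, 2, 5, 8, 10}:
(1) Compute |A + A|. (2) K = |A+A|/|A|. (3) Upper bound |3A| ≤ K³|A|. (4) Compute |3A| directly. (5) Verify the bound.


|A| = 6.
Step 1: Compute A + A by enumerating all 36 pairs.
A + A = {-8, -4, -2, 0, 1, 2, 4, 5, 6, 7, 8, 10, 12, 13, 15, 16, 18, 20}, so |A + A| = 18.
Step 2: Doubling constant K = |A + A|/|A| = 18/6 = 18/6 ≈ 3.0000.
Step 3: Plünnecke-Ruzsa gives |3A| ≤ K³·|A| = (3.0000)³ · 6 ≈ 162.0000.
Step 4: Compute 3A = A + A + A directly by enumerating all triples (a,b,c) ∈ A³; |3A| = 34.
Step 5: Check 34 ≤ 162.0000? Yes ✓.

K = 18/6, Plünnecke-Ruzsa bound K³|A| ≈ 162.0000, |3A| = 34, inequality holds.


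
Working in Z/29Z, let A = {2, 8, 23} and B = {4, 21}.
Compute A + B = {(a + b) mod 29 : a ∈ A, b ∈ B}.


Work in Z/29Z: reduce every sum a + b modulo 29.
Enumerate all 6 pairs:
a = 2: 2+4=6, 2+21=23
a = 8: 8+4=12, 8+21=0
a = 23: 23+4=27, 23+21=15
Distinct residues collected: {0, 6, 12, 15, 23, 27}
|A + B| = 6 (out of 29 total residues).

A + B = {0, 6, 12, 15, 23, 27}


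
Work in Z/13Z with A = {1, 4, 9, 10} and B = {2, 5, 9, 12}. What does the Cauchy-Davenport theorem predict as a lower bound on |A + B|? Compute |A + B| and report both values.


Cauchy-Davenport: |A + B| ≥ min(p, |A| + |B| - 1) for A, B nonempty in Z/pZ.
|A| = 4, |B| = 4, p = 13.
CD lower bound = min(13, 4 + 4 - 1) = min(13, 7) = 7.
Compute A + B mod 13 directly:
a = 1: 1+2=3, 1+5=6, 1+9=10, 1+12=0
a = 4: 4+2=6, 4+5=9, 4+9=0, 4+12=3
a = 9: 9+2=11, 9+5=1, 9+9=5, 9+12=8
a = 10: 10+2=12, 10+5=2, 10+9=6, 10+12=9
A + B = {0, 1, 2, 3, 5, 6, 8, 9, 10, 11, 12}, so |A + B| = 11.
Verify: 11 ≥ 7? Yes ✓.

CD lower bound = 7, actual |A + B| = 11.


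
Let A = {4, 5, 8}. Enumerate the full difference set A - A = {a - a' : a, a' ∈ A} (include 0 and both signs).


A - A = {a - a' : a, a' ∈ A}.
Compute a - a' for each ordered pair (a, a'):
a = 4: 4-4=0, 4-5=-1, 4-8=-4
a = 5: 5-4=1, 5-5=0, 5-8=-3
a = 8: 8-4=4, 8-5=3, 8-8=0
Collecting distinct values (and noting 0 appears from a-a):
A - A = {-4, -3, -1, 0, 1, 3, 4}
|A - A| = 7

A - A = {-4, -3, -1, 0, 1, 3, 4}


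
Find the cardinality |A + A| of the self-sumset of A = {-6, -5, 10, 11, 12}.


A + A = {a + a' : a, a' ∈ A}; |A| = 5.
General bounds: 2|A| - 1 ≤ |A + A| ≤ |A|(|A|+1)/2, i.e. 9 ≤ |A + A| ≤ 15.
Lower bound 2|A|-1 is attained iff A is an arithmetic progression.
Enumerate sums a + a' for a ≤ a' (symmetric, so this suffices):
a = -6: -6+-6=-12, -6+-5=-11, -6+10=4, -6+11=5, -6+12=6
a = -5: -5+-5=-10, -5+10=5, -5+11=6, -5+12=7
a = 10: 10+10=20, 10+11=21, 10+12=22
a = 11: 11+11=22, 11+12=23
a = 12: 12+12=24
Distinct sums: {-12, -11, -10, 4, 5, 6, 7, 20, 21, 22, 23, 24}
|A + A| = 12

|A + A| = 12


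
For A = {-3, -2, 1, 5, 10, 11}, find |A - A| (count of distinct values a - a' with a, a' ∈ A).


A - A = {a - a' : a, a' ∈ A}; |A| = 6.
Bounds: 2|A|-1 ≤ |A - A| ≤ |A|² - |A| + 1, i.e. 11 ≤ |A - A| ≤ 31.
Note: 0 ∈ A - A always (from a - a). The set is symmetric: if d ∈ A - A then -d ∈ A - A.
Enumerate nonzero differences d = a - a' with a > a' (then include -d):
Positive differences: {1, 3, 4, 5, 6, 7, 8, 9, 10, 12, 13, 14}
Full difference set: {0} ∪ (positive diffs) ∪ (negative diffs).
|A - A| = 1 + 2·12 = 25 (matches direct enumeration: 25).

|A - A| = 25


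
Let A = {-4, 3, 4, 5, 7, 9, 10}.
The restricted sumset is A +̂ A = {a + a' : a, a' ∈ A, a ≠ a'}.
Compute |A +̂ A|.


Restricted sumset: A +̂ A = {a + a' : a ∈ A, a' ∈ A, a ≠ a'}.
Equivalently, take A + A and drop any sum 2a that is achievable ONLY as a + a for a ∈ A (i.e. sums representable only with equal summands).
Enumerate pairs (a, a') with a < a' (symmetric, so each unordered pair gives one sum; this covers all a ≠ a'):
  -4 + 3 = -1
  -4 + 4 = 0
  -4 + 5 = 1
  -4 + 7 = 3
  -4 + 9 = 5
  -4 + 10 = 6
  3 + 4 = 7
  3 + 5 = 8
  3 + 7 = 10
  3 + 9 = 12
  3 + 10 = 13
  4 + 5 = 9
  4 + 7 = 11
  4 + 9 = 13
  4 + 10 = 14
  5 + 7 = 12
  5 + 9 = 14
  5 + 10 = 15
  7 + 9 = 16
  7 + 10 = 17
  9 + 10 = 19
Collected distinct sums: {-1, 0, 1, 3, 5, 6, 7, 8, 9, 10, 11, 12, 13, 14, 15, 16, 17, 19}
|A +̂ A| = 18
(Reference bound: |A +̂ A| ≥ 2|A| - 3 for |A| ≥ 2, with |A| = 7 giving ≥ 11.)

|A +̂ A| = 18


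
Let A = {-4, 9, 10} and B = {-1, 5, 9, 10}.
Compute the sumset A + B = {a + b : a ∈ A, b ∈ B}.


A + B = {a + b : a ∈ A, b ∈ B}.
Enumerate all |A|·|B| = 3·4 = 12 pairs (a, b) and collect distinct sums.
a = -4: -4+-1=-5, -4+5=1, -4+9=5, -4+10=6
a = 9: 9+-1=8, 9+5=14, 9+9=18, 9+10=19
a = 10: 10+-1=9, 10+5=15, 10+9=19, 10+10=20
Collecting distinct sums: A + B = {-5, 1, 5, 6, 8, 9, 14, 15, 18, 19, 20}
|A + B| = 11

A + B = {-5, 1, 5, 6, 8, 9, 14, 15, 18, 19, 20}


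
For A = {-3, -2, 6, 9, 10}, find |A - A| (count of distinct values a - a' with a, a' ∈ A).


A - A = {a - a' : a, a' ∈ A}; |A| = 5.
Bounds: 2|A|-1 ≤ |A - A| ≤ |A|² - |A| + 1, i.e. 9 ≤ |A - A| ≤ 21.
Note: 0 ∈ A - A always (from a - a). The set is symmetric: if d ∈ A - A then -d ∈ A - A.
Enumerate nonzero differences d = a - a' with a > a' (then include -d):
Positive differences: {1, 3, 4, 8, 9, 11, 12, 13}
Full difference set: {0} ∪ (positive diffs) ∪ (negative diffs).
|A - A| = 1 + 2·8 = 17 (matches direct enumeration: 17).

|A - A| = 17


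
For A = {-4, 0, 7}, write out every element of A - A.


A - A = {a - a' : a, a' ∈ A}.
Compute a - a' for each ordered pair (a, a'):
a = -4: -4--4=0, -4-0=-4, -4-7=-11
a = 0: 0--4=4, 0-0=0, 0-7=-7
a = 7: 7--4=11, 7-0=7, 7-7=0
Collecting distinct values (and noting 0 appears from a-a):
A - A = {-11, -7, -4, 0, 4, 7, 11}
|A - A| = 7

A - A = {-11, -7, -4, 0, 4, 7, 11}


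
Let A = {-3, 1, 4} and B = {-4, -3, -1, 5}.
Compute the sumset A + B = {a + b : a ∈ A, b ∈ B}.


A + B = {a + b : a ∈ A, b ∈ B}.
Enumerate all |A|·|B| = 3·4 = 12 pairs (a, b) and collect distinct sums.
a = -3: -3+-4=-7, -3+-3=-6, -3+-1=-4, -3+5=2
a = 1: 1+-4=-3, 1+-3=-2, 1+-1=0, 1+5=6
a = 4: 4+-4=0, 4+-3=1, 4+-1=3, 4+5=9
Collecting distinct sums: A + B = {-7, -6, -4, -3, -2, 0, 1, 2, 3, 6, 9}
|A + B| = 11

A + B = {-7, -6, -4, -3, -2, 0, 1, 2, 3, 6, 9}


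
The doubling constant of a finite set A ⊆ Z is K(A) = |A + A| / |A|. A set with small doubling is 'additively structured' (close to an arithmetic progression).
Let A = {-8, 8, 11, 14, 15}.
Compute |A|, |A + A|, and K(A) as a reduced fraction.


|A| = 5.
Compute A + A by enumerating all 25 pairs.
A + A = {-16, 0, 3, 6, 7, 16, 19, 22, 23, 25, 26, 28, 29, 30}, so |A + A| = 14.
K = |A + A| / |A| = 14/5 (already in lowest terms) ≈ 2.8000.
Reference: AP of size 5 gives K = 9/5 ≈ 1.8000; a fully generic set of size 5 gives K ≈ 3.0000.

|A| = 5, |A + A| = 14, K = 14/5.


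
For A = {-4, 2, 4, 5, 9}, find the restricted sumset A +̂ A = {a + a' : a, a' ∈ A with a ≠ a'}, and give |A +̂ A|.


Restricted sumset: A +̂ A = {a + a' : a ∈ A, a' ∈ A, a ≠ a'}.
Equivalently, take A + A and drop any sum 2a that is achievable ONLY as a + a for a ∈ A (i.e. sums representable only with equal summands).
Enumerate pairs (a, a') with a < a' (symmetric, so each unordered pair gives one sum; this covers all a ≠ a'):
  -4 + 2 = -2
  -4 + 4 = 0
  -4 + 5 = 1
  -4 + 9 = 5
  2 + 4 = 6
  2 + 5 = 7
  2 + 9 = 11
  4 + 5 = 9
  4 + 9 = 13
  5 + 9 = 14
Collected distinct sums: {-2, 0, 1, 5, 6, 7, 9, 11, 13, 14}
|A +̂ A| = 10
(Reference bound: |A +̂ A| ≥ 2|A| - 3 for |A| ≥ 2, with |A| = 5 giving ≥ 7.)

|A +̂ A| = 10


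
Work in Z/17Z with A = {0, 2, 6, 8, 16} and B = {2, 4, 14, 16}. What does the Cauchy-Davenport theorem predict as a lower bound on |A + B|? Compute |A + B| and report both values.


Cauchy-Davenport: |A + B| ≥ min(p, |A| + |B| - 1) for A, B nonempty in Z/pZ.
|A| = 5, |B| = 4, p = 17.
CD lower bound = min(17, 5 + 4 - 1) = min(17, 8) = 8.
Compute A + B mod 17 directly:
a = 0: 0+2=2, 0+4=4, 0+14=14, 0+16=16
a = 2: 2+2=4, 2+4=6, 2+14=16, 2+16=1
a = 6: 6+2=8, 6+4=10, 6+14=3, 6+16=5
a = 8: 8+2=10, 8+4=12, 8+14=5, 8+16=7
a = 16: 16+2=1, 16+4=3, 16+14=13, 16+16=15
A + B = {1, 2, 3, 4, 5, 6, 7, 8, 10, 12, 13, 14, 15, 16}, so |A + B| = 14.
Verify: 14 ≥ 8? Yes ✓.

CD lower bound = 8, actual |A + B| = 14.


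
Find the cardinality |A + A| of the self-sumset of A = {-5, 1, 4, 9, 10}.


A + A = {a + a' : a, a' ∈ A}; |A| = 5.
General bounds: 2|A| - 1 ≤ |A + A| ≤ |A|(|A|+1)/2, i.e. 9 ≤ |A + A| ≤ 15.
Lower bound 2|A|-1 is attained iff A is an arithmetic progression.
Enumerate sums a + a' for a ≤ a' (symmetric, so this suffices):
a = -5: -5+-5=-10, -5+1=-4, -5+4=-1, -5+9=4, -5+10=5
a = 1: 1+1=2, 1+4=5, 1+9=10, 1+10=11
a = 4: 4+4=8, 4+9=13, 4+10=14
a = 9: 9+9=18, 9+10=19
a = 10: 10+10=20
Distinct sums: {-10, -4, -1, 2, 4, 5, 8, 10, 11, 13, 14, 18, 19, 20}
|A + A| = 14

|A + A| = 14


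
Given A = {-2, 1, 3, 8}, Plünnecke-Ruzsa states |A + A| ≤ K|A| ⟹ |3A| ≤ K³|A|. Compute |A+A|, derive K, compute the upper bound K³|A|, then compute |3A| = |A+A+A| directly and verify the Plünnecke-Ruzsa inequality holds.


|A| = 4.
Step 1: Compute A + A by enumerating all 16 pairs.
A + A = {-4, -1, 1, 2, 4, 6, 9, 11, 16}, so |A + A| = 9.
Step 2: Doubling constant K = |A + A|/|A| = 9/4 = 9/4 ≈ 2.2500.
Step 3: Plünnecke-Ruzsa gives |3A| ≤ K³·|A| = (2.2500)³ · 4 ≈ 45.5625.
Step 4: Compute 3A = A + A + A directly by enumerating all triples (a,b,c) ∈ A³; |3A| = 16.
Step 5: Check 16 ≤ 45.5625? Yes ✓.

K = 9/4, Plünnecke-Ruzsa bound K³|A| ≈ 45.5625, |3A| = 16, inequality holds.


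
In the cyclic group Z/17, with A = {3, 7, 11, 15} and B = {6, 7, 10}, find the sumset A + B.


Work in Z/17Z: reduce every sum a + b modulo 17.
Enumerate all 12 pairs:
a = 3: 3+6=9, 3+7=10, 3+10=13
a = 7: 7+6=13, 7+7=14, 7+10=0
a = 11: 11+6=0, 11+7=1, 11+10=4
a = 15: 15+6=4, 15+7=5, 15+10=8
Distinct residues collected: {0, 1, 4, 5, 8, 9, 10, 13, 14}
|A + B| = 9 (out of 17 total residues).

A + B = {0, 1, 4, 5, 8, 9, 10, 13, 14}


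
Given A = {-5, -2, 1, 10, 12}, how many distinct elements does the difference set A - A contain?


A - A = {a - a' : a, a' ∈ A}; |A| = 5.
Bounds: 2|A|-1 ≤ |A - A| ≤ |A|² - |A| + 1, i.e. 9 ≤ |A - A| ≤ 21.
Note: 0 ∈ A - A always (from a - a). The set is symmetric: if d ∈ A - A then -d ∈ A - A.
Enumerate nonzero differences d = a - a' with a > a' (then include -d):
Positive differences: {2, 3, 6, 9, 11, 12, 14, 15, 17}
Full difference set: {0} ∪ (positive diffs) ∪ (negative diffs).
|A - A| = 1 + 2·9 = 19 (matches direct enumeration: 19).

|A - A| = 19


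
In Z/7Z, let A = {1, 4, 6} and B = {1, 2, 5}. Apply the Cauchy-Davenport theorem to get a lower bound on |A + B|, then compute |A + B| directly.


Cauchy-Davenport: |A + B| ≥ min(p, |A| + |B| - 1) for A, B nonempty in Z/pZ.
|A| = 3, |B| = 3, p = 7.
CD lower bound = min(7, 3 + 3 - 1) = min(7, 5) = 5.
Compute A + B mod 7 directly:
a = 1: 1+1=2, 1+2=3, 1+5=6
a = 4: 4+1=5, 4+2=6, 4+5=2
a = 6: 6+1=0, 6+2=1, 6+5=4
A + B = {0, 1, 2, 3, 4, 5, 6}, so |A + B| = 7.
Verify: 7 ≥ 5? Yes ✓.

CD lower bound = 5, actual |A + B| = 7.


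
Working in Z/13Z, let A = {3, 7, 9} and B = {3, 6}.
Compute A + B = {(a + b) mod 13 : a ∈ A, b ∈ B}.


Work in Z/13Z: reduce every sum a + b modulo 13.
Enumerate all 6 pairs:
a = 3: 3+3=6, 3+6=9
a = 7: 7+3=10, 7+6=0
a = 9: 9+3=12, 9+6=2
Distinct residues collected: {0, 2, 6, 9, 10, 12}
|A + B| = 6 (out of 13 total residues).

A + B = {0, 2, 6, 9, 10, 12}


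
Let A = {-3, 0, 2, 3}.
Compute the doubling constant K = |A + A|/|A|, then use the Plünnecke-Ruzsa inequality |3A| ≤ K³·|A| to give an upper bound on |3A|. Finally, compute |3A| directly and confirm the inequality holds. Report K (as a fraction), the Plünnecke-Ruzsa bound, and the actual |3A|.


|A| = 4.
Step 1: Compute A + A by enumerating all 16 pairs.
A + A = {-6, -3, -1, 0, 2, 3, 4, 5, 6}, so |A + A| = 9.
Step 2: Doubling constant K = |A + A|/|A| = 9/4 = 9/4 ≈ 2.2500.
Step 3: Plünnecke-Ruzsa gives |3A| ≤ K³·|A| = (2.2500)³ · 4 ≈ 45.5625.
Step 4: Compute 3A = A + A + A directly by enumerating all triples (a,b,c) ∈ A³; |3A| = 15.
Step 5: Check 15 ≤ 45.5625? Yes ✓.

K = 9/4, Plünnecke-Ruzsa bound K³|A| ≈ 45.5625, |3A| = 15, inequality holds.


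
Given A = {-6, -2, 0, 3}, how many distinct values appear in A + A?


A + A = {a + a' : a, a' ∈ A}; |A| = 4.
General bounds: 2|A| - 1 ≤ |A + A| ≤ |A|(|A|+1)/2, i.e. 7 ≤ |A + A| ≤ 10.
Lower bound 2|A|-1 is attained iff A is an arithmetic progression.
Enumerate sums a + a' for a ≤ a' (symmetric, so this suffices):
a = -6: -6+-6=-12, -6+-2=-8, -6+0=-6, -6+3=-3
a = -2: -2+-2=-4, -2+0=-2, -2+3=1
a = 0: 0+0=0, 0+3=3
a = 3: 3+3=6
Distinct sums: {-12, -8, -6, -4, -3, -2, 0, 1, 3, 6}
|A + A| = 10

|A + A| = 10


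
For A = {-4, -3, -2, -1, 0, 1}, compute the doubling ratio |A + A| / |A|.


|A| = 6.
Compute A + A by enumerating all 36 pairs.
A + A = {-8, -7, -6, -5, -4, -3, -2, -1, 0, 1, 2}, so |A + A| = 11.
K = |A + A| / |A| = 11/6 (already in lowest terms) ≈ 1.8333.
Reference: AP of size 6 gives K = 11/6 ≈ 1.8333; a fully generic set of size 6 gives K ≈ 3.5000.

|A| = 6, |A + A| = 11, K = 11/6.


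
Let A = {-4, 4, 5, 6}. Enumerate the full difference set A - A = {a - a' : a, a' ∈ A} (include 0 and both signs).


A - A = {a - a' : a, a' ∈ A}.
Compute a - a' for each ordered pair (a, a'):
a = -4: -4--4=0, -4-4=-8, -4-5=-9, -4-6=-10
a = 4: 4--4=8, 4-4=0, 4-5=-1, 4-6=-2
a = 5: 5--4=9, 5-4=1, 5-5=0, 5-6=-1
a = 6: 6--4=10, 6-4=2, 6-5=1, 6-6=0
Collecting distinct values (and noting 0 appears from a-a):
A - A = {-10, -9, -8, -2, -1, 0, 1, 2, 8, 9, 10}
|A - A| = 11

A - A = {-10, -9, -8, -2, -1, 0, 1, 2, 8, 9, 10}


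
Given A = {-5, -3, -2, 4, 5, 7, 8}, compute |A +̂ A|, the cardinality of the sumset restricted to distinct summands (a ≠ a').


Restricted sumset: A +̂ A = {a + a' : a ∈ A, a' ∈ A, a ≠ a'}.
Equivalently, take A + A and drop any sum 2a that is achievable ONLY as a + a for a ∈ A (i.e. sums representable only with equal summands).
Enumerate pairs (a, a') with a < a' (symmetric, so each unordered pair gives one sum; this covers all a ≠ a'):
  -5 + -3 = -8
  -5 + -2 = -7
  -5 + 4 = -1
  -5 + 5 = 0
  -5 + 7 = 2
  -5 + 8 = 3
  -3 + -2 = -5
  -3 + 4 = 1
  -3 + 5 = 2
  -3 + 7 = 4
  -3 + 8 = 5
  -2 + 4 = 2
  -2 + 5 = 3
  -2 + 7 = 5
  -2 + 8 = 6
  4 + 5 = 9
  4 + 7 = 11
  4 + 8 = 12
  5 + 7 = 12
  5 + 8 = 13
  7 + 8 = 15
Collected distinct sums: {-8, -7, -5, -1, 0, 1, 2, 3, 4, 5, 6, 9, 11, 12, 13, 15}
|A +̂ A| = 16
(Reference bound: |A +̂ A| ≥ 2|A| - 3 for |A| ≥ 2, with |A| = 7 giving ≥ 11.)

|A +̂ A| = 16


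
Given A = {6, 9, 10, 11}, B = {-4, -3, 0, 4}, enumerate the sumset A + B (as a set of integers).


A + B = {a + b : a ∈ A, b ∈ B}.
Enumerate all |A|·|B| = 4·4 = 16 pairs (a, b) and collect distinct sums.
a = 6: 6+-4=2, 6+-3=3, 6+0=6, 6+4=10
a = 9: 9+-4=5, 9+-3=6, 9+0=9, 9+4=13
a = 10: 10+-4=6, 10+-3=7, 10+0=10, 10+4=14
a = 11: 11+-4=7, 11+-3=8, 11+0=11, 11+4=15
Collecting distinct sums: A + B = {2, 3, 5, 6, 7, 8, 9, 10, 11, 13, 14, 15}
|A + B| = 12

A + B = {2, 3, 5, 6, 7, 8, 9, 10, 11, 13, 14, 15}


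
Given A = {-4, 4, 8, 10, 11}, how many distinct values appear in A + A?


A + A = {a + a' : a, a' ∈ A}; |A| = 5.
General bounds: 2|A| - 1 ≤ |A + A| ≤ |A|(|A|+1)/2, i.e. 9 ≤ |A + A| ≤ 15.
Lower bound 2|A|-1 is attained iff A is an arithmetic progression.
Enumerate sums a + a' for a ≤ a' (symmetric, so this suffices):
a = -4: -4+-4=-8, -4+4=0, -4+8=4, -4+10=6, -4+11=7
a = 4: 4+4=8, 4+8=12, 4+10=14, 4+11=15
a = 8: 8+8=16, 8+10=18, 8+11=19
a = 10: 10+10=20, 10+11=21
a = 11: 11+11=22
Distinct sums: {-8, 0, 4, 6, 7, 8, 12, 14, 15, 16, 18, 19, 20, 21, 22}
|A + A| = 15

|A + A| = 15


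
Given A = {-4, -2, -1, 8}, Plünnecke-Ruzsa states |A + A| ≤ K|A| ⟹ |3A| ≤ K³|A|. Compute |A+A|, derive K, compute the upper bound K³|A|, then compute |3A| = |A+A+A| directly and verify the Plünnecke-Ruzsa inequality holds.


|A| = 4.
Step 1: Compute A + A by enumerating all 16 pairs.
A + A = {-8, -6, -5, -4, -3, -2, 4, 6, 7, 16}, so |A + A| = 10.
Step 2: Doubling constant K = |A + A|/|A| = 10/4 = 10/4 ≈ 2.5000.
Step 3: Plünnecke-Ruzsa gives |3A| ≤ K³·|A| = (2.5000)³ · 4 ≈ 62.5000.
Step 4: Compute 3A = A + A + A directly by enumerating all triples (a,b,c) ∈ A³; |3A| = 19.
Step 5: Check 19 ≤ 62.5000? Yes ✓.

K = 10/4, Plünnecke-Ruzsa bound K³|A| ≈ 62.5000, |3A| = 19, inequality holds.


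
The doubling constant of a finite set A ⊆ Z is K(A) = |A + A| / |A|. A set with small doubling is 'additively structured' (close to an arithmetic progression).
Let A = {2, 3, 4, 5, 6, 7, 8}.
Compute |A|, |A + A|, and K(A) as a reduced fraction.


|A| = 7.
Compute A + A by enumerating all 49 pairs.
A + A = {4, 5, 6, 7, 8, 9, 10, 11, 12, 13, 14, 15, 16}, so |A + A| = 13.
K = |A + A| / |A| = 13/7 (already in lowest terms) ≈ 1.8571.
Reference: AP of size 7 gives K = 13/7 ≈ 1.8571; a fully generic set of size 7 gives K ≈ 4.0000.

|A| = 7, |A + A| = 13, K = 13/7.


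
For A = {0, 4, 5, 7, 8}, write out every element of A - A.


A - A = {a - a' : a, a' ∈ A}.
Compute a - a' for each ordered pair (a, a'):
a = 0: 0-0=0, 0-4=-4, 0-5=-5, 0-7=-7, 0-8=-8
a = 4: 4-0=4, 4-4=0, 4-5=-1, 4-7=-3, 4-8=-4
a = 5: 5-0=5, 5-4=1, 5-5=0, 5-7=-2, 5-8=-3
a = 7: 7-0=7, 7-4=3, 7-5=2, 7-7=0, 7-8=-1
a = 8: 8-0=8, 8-4=4, 8-5=3, 8-7=1, 8-8=0
Collecting distinct values (and noting 0 appears from a-a):
A - A = {-8, -7, -5, -4, -3, -2, -1, 0, 1, 2, 3, 4, 5, 7, 8}
|A - A| = 15

A - A = {-8, -7, -5, -4, -3, -2, -1, 0, 1, 2, 3, 4, 5, 7, 8}


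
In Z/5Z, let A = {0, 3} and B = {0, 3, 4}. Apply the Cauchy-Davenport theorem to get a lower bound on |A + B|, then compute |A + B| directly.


Cauchy-Davenport: |A + B| ≥ min(p, |A| + |B| - 1) for A, B nonempty in Z/pZ.
|A| = 2, |B| = 3, p = 5.
CD lower bound = min(5, 2 + 3 - 1) = min(5, 4) = 4.
Compute A + B mod 5 directly:
a = 0: 0+0=0, 0+3=3, 0+4=4
a = 3: 3+0=3, 3+3=1, 3+4=2
A + B = {0, 1, 2, 3, 4}, so |A + B| = 5.
Verify: 5 ≥ 4? Yes ✓.

CD lower bound = 4, actual |A + B| = 5.


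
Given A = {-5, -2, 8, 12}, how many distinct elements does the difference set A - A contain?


A - A = {a - a' : a, a' ∈ A}; |A| = 4.
Bounds: 2|A|-1 ≤ |A - A| ≤ |A|² - |A| + 1, i.e. 7 ≤ |A - A| ≤ 13.
Note: 0 ∈ A - A always (from a - a). The set is symmetric: if d ∈ A - A then -d ∈ A - A.
Enumerate nonzero differences d = a - a' with a > a' (then include -d):
Positive differences: {3, 4, 10, 13, 14, 17}
Full difference set: {0} ∪ (positive diffs) ∪ (negative diffs).
|A - A| = 1 + 2·6 = 13 (matches direct enumeration: 13).

|A - A| = 13
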